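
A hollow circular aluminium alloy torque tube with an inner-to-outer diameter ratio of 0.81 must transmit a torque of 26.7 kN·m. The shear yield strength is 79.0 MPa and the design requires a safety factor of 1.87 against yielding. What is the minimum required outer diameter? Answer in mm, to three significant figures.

τ_allow = 79.0/1.87 = 42.25 MPa.
For a hollow shaft τ = 16T/[πd_o³(1−k⁴)] with k = 0.81, so 1−k⁴ = 0.5695.
d_o³ = 16T/[π τ_allow (1−k⁴)] = 16×2.6700×10^7/(π×42.25×0.5695) = 5.652×10^6 mm³.
d_o = 178.1 mm.

d_o = 178 mm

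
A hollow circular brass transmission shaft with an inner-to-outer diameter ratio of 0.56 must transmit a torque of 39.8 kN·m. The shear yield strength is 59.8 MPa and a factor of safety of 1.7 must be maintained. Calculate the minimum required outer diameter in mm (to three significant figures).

τ_allow = 59.8/1.7 = 35.18 MPa.
For a hollow shaft τ = 16T/[πd_o³(1−k⁴)] with k = 0.56, so 1−k⁴ = 0.9017.
d_o³ = 16T/[π τ_allow (1−k⁴)] = 16×3.9800×10^7/(π×35.18×0.9017) = 6.391×10^6 mm³.
d_o = 185.6 mm.

d_o = 186 mm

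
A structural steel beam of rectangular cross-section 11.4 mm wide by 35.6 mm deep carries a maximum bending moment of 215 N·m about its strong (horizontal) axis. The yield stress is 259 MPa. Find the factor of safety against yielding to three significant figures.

Section modulus S = bh²/6 = 11.4×35.6²/6 = 2408 mm³.
σ = M/S = 215000/2408 = 89.29 MPa.
n = 259/89.29 = 2.901.

n = 2.90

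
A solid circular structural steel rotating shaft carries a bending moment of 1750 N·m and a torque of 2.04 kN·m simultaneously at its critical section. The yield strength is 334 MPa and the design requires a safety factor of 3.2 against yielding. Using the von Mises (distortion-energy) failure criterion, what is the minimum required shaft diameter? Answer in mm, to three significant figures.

d = 62.4 mm

σ_allow = σ_y/n = 334/3.2 = 104.4 MPa.
For a solid shaft σ_b = 32M/(πd³) and τ = 16T/(πd³), so the von Mises stress is σ' = (16/πd³)·√(4M²+3T²).
√(4M²+3T²) = √(4×(1.750×10^6)² + 3×(2.040×10^6)²) = 4.973×10^6 N·mm.
d³ = 16×4.973×10^6/(π×104.4) = 242700 mm³.
d = 62.37 mm.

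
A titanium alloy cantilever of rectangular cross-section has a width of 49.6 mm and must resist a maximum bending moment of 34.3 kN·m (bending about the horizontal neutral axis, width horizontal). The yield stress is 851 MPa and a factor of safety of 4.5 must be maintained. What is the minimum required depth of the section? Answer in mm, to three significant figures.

σ_allow = 851/4.5 = 189.1 MPa.
For a rectangular section σ = 6M/(bh²), so h² = 6M/(b σ_allow) = 6×3.4300×10^7/(49.6×189.1) = 21940 mm².
h = 148.1 mm.

h = 148 mm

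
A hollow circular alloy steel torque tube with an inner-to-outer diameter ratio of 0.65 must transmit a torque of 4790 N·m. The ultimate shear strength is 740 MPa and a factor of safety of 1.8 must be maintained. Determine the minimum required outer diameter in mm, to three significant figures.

τ_allow = 740/1.8 = 411.1 MPa.
For a hollow shaft τ = 16T/[πd_o³(1−k⁴)] with k = 0.65, so 1−k⁴ = 0.8215.
d_o³ = 16T/[π τ_allow (1−k⁴)] = 16×4790000/(π×411.1×0.8215) = 72230 mm³.
d_o = 41.65 mm.

d_o = 41.6 mm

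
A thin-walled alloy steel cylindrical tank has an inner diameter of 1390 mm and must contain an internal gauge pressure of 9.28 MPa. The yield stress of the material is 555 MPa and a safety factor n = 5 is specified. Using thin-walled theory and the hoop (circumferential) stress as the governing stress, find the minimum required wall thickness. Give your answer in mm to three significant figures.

σ_allow = 555/5 = 111.0 MPa.
Hoop stress σ_h = pD/(2t), so t = pD/(2σ_allow) = 9.28×1390/(2×111.0) = 58.10 mm.

t = 58.1 mm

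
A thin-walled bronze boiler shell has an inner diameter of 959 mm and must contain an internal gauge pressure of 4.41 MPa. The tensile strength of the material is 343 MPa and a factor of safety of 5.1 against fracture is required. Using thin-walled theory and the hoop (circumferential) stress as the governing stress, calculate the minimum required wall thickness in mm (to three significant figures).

σ_allow = 343/5.1 = 67.25 MPa.
Hoop stress σ_h = pD/(2t), so t = pD/(2σ_allow) = 4.41×959/(2×67.25) = 31.44 mm.

t = 31.4 mm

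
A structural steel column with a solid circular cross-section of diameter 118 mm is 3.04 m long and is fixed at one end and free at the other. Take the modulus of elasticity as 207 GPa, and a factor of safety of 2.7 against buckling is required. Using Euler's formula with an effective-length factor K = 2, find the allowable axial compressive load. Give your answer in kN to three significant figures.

I = πd⁴/64 = π×118⁴/64 = 9.517×10^6 mm⁴.
Effective length L_e = KL = 2×3.04 m = 6080 mm.
Euler critical load P_cr = π²EI/L_e² = π²×207000×9.517×10^6/6080² = 526000 N.
P_allow = P_cr/n = 526000/2.7 = 194800 N.

P_allow = 195 kN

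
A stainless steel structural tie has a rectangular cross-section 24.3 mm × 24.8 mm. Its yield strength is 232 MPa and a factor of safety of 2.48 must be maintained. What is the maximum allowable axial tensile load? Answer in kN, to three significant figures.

σ_allow = 232/2.48 = 93.55 MPa.
A = 24.3×24.8 = 602.6 mm².
F_allow = σ_allow × A = 93.55×602.6 = 56380 N.

F_allow = 56.4 kN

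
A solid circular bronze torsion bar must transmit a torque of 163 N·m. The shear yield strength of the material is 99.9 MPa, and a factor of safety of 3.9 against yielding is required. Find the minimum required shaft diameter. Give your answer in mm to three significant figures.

Allowable shear stress τ_allow = 99.9/3.9 = 25.62 MPa.
For a solid shaft τ = 16T/(πd³), so d³ = 16T/(π τ_allow) = 16×163000/(π×25.62) = 32410 mm³.
d = (32410)^(1/3) = 31.88 mm.

d = 31.9 mm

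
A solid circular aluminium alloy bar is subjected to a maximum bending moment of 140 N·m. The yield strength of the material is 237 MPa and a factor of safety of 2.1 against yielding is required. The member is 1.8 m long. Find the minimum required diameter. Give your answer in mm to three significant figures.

d = 23.3 mm

σ_allow = 237/2.1 = 112.9 MPa.
For a solid circular section σ = 32M/(πd³), so d³ = 32M/(π σ_allow) = 32×140000/(π×112.9) = 12640 mm³.
d = 23.29 mm.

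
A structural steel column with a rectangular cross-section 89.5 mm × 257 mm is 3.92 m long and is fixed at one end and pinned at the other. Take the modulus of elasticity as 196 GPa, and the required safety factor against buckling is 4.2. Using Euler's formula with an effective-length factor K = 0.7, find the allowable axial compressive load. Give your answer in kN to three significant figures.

P_allow = 939 kN

Buckling occurs about the weak axis: I_min = h·b³/12 = 257×89.5³/12 = 1.535×10^7 mm⁴ (b = 89.5 mm is the smaller dimension).
Effective length L_e = KL = 0.7×3.92 m = 2744 mm.
Euler critical load P_cr = π²EI/L_e² = π²×196000×1.535×10^7/2744² = 3.945×10^6 N.
P_allow = P_cr/n = 3.945×10^6/4.2 = 939200 N.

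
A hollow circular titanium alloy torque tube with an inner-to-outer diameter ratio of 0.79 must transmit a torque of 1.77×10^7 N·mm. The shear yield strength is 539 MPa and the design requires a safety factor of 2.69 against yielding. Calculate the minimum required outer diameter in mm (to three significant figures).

d_o = 90.3 mm

τ_allow = 539/2.69 = 200.4 MPa.
For a hollow shaft τ = 16T/[πd_o³(1−k⁴)] with k = 0.79, so 1−k⁴ = 0.6105.
d_o³ = 16T/[π τ_allow (1−k⁴)] = 16×1.7700×10^7/(π×200.4×0.6105) = 736900 mm³.
d_o = 90.32 mm.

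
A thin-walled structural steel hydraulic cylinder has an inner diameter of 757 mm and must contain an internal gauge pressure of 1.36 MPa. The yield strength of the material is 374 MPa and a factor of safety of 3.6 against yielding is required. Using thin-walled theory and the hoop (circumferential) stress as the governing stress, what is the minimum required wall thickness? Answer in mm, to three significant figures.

σ_allow = 374/3.6 = 103.9 MPa.
Hoop stress σ_h = pD/(2t), so t = pD/(2σ_allow) = 1.36×757/(2×103.9) = 4.955 mm.

t = 4.95 mm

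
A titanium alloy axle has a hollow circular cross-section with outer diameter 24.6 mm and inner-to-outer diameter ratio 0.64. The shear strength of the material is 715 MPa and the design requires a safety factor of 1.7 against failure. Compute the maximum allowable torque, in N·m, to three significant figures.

τ_allow = 715/1.7 = 420.6 MPa.
For a hollow shaft T_allow = τ_allow·πd_o³(1−k⁴)/16 with 1−k⁴ = 0.8322, so πd_o³(1−k⁴)/16 = 2433 mm³.
T_allow = 420.6×2433 = 1.023×10^6 N·mm = 1023 N·m.

T_allow = 1020 N·m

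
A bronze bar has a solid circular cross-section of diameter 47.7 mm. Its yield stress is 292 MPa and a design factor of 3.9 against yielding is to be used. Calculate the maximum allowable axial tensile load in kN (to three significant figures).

F_allow = 134 kN

σ_allow = 292/3.9 = 74.87 MPa.
A = πd²/4 = π×47.7²/4 = 1787 mm².
F_allow = σ_allow × A = 74.87×1787 = 133800 N.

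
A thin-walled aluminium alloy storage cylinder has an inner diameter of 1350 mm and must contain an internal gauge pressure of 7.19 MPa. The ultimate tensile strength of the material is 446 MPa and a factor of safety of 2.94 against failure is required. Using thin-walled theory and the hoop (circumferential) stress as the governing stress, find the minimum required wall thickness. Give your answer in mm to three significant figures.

t = 32.0 mm

σ_allow = 446/2.94 = 151.7 MPa.
Hoop stress σ_h = pD/(2t), so t = pD/(2σ_allow) = 7.19×1350/(2×151.7) = 31.99 mm.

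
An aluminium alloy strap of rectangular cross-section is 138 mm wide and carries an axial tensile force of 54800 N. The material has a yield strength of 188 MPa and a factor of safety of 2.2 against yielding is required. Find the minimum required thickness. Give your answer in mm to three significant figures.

σ_allow = 188/2.2 = 85.45 MPa.
Required area A = F/σ_allow = 54800/85.45 = 641.3 mm².
t = A/w = 641.3/138 = 4.647 mm.

t = 4.65 mm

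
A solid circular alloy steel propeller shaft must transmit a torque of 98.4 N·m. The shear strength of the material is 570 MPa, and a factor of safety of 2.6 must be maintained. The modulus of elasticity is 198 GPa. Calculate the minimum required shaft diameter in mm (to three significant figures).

Allowable shear stress τ_allow = 570/2.6 = 219.2 MPa.
For a solid shaft τ = 16T/(πd³), so d³ = 16T/(π τ_allow) = 16×98400/(π×219.2) = 2286 mm³.
d = (2286)^(1/3) = 13.17 mm.

d = 13.2 mm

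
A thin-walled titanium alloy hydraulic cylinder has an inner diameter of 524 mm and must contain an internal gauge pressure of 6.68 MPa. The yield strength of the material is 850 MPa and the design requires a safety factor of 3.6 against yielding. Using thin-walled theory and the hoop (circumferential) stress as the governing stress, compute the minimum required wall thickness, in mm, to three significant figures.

σ_allow = 850/3.6 = 236.1 MPa.
Hoop stress σ_h = pD/(2t), so t = pD/(2σ_allow) = 6.68×524/(2×236.1) = 7.412 mm.

t = 7.41 mm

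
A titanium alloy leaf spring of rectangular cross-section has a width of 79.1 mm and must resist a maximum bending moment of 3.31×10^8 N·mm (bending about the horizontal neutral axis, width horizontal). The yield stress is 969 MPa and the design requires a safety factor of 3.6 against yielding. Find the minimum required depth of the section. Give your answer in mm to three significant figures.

h = 305 mm

σ_allow = 969/3.6 = 269.2 MPa.
For a rectangular section σ = 6M/(bh²), so h² = 6M/(b σ_allow) = 6×3.3100×10^8/(79.1×269.2) = 93280 mm².
h = 305.4 mm.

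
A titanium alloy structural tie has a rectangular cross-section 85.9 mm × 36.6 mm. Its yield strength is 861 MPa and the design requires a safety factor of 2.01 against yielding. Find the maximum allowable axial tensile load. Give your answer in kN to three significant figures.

σ_allow = 861/2.01 = 428.4 MPa.
A = 85.9×36.6 = 3144 mm².
F_allow = σ_allow × A = 428.4×3144 = 1.347×10^6 N.

F_allow = 1350 kN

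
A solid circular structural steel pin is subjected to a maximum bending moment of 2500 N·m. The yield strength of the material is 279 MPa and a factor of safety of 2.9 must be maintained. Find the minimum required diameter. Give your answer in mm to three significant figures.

σ_allow = 279/2.9 = 96.21 MPa.
For a solid circular section σ = 32M/(πd³), so d³ = 32M/(π σ_allow) = 32×2500000/(π×96.21) = 264700 mm³.
d = 64.21 mm.

d = 64.2 mm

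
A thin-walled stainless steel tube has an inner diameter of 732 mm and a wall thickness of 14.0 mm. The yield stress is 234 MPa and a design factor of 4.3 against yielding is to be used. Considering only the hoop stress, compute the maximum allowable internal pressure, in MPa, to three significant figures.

p_allow = 2.08 MPa

σ_allow = 234/4.3 = 54.42 MPa.
σ_h = pD/(2t) → p_allow = 2σ_allow t/D = 2×54.42×14.0/732 = 2.082 MPa.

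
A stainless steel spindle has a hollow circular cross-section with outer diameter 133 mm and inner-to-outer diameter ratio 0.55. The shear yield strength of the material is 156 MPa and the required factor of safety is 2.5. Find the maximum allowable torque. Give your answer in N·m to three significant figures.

τ_allow = 156/2.5 = 62.40 MPa.
For a hollow shaft T_allow = τ_allow·πd_o³(1−k⁴)/16 with 1−k⁴ = 0.9085, so πd_o³(1−k⁴)/16 = 419700 mm³.
T_allow = 62.40×419700 = 2.619×10^7 N·mm = 26190 N·m.

T_allow = 26200 N·m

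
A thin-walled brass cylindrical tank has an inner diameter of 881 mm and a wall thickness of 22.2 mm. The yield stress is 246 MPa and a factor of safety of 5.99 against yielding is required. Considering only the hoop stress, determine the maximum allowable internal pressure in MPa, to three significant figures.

σ_allow = 246/5.99 = 41.07 MPa.
σ_h = pD/(2t) → p_allow = 2σ_allow t/D = 2×41.07×22.2/881 = 2.070 MPa.

p_allow = 2.07 MPa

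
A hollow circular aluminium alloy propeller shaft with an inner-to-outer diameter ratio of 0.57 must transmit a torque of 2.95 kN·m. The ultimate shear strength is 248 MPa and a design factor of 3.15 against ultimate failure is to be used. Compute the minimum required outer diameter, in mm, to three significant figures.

d_o = 59.8 mm

τ_allow = 248/3.15 = 78.73 MPa.
For a hollow shaft τ = 16T/[πd_o³(1−k⁴)] with k = 0.57, so 1−k⁴ = 0.8944.
d_o³ = 16T/[π τ_allow (1−k⁴)] = 16×2950000/(π×78.73×0.8944) = 213400 mm³.
d_o = 59.75 mm.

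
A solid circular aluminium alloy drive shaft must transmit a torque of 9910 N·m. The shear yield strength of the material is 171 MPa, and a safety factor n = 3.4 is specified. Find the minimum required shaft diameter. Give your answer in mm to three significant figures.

Allowable shear stress τ_allow = 171/3.4 = 50.29 MPa.
For a solid shaft τ = 16T/(πd³), so d³ = 16T/(π τ_allow) = 16×9910000/(π×50.29) = 1.004×10^6 mm³.
d = (1.004×10^6)^(1/3) = 100.1 mm.

d = 100 mm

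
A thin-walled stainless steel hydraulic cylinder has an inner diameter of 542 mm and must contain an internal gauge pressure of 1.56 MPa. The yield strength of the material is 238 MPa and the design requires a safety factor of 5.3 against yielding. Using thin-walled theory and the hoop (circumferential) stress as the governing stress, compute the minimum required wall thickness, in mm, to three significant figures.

t = 9.41 mm

σ_allow = 238/5.3 = 44.91 MPa.
Hoop stress σ_h = pD/(2t), so t = pD/(2σ_allow) = 1.56×542/(2×44.91) = 9.414 mm.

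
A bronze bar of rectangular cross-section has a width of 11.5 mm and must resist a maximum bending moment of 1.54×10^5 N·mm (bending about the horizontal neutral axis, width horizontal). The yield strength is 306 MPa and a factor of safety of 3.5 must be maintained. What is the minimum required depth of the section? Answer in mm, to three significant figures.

σ_allow = 306/3.5 = 87.43 MPa.
For a rectangular section σ = 6M/(bh²), so h² = 6M/(b σ_allow) = 6×154000/(11.5×87.43) = 919.0 mm².
h = 30.32 mm.

h = 30.3 mm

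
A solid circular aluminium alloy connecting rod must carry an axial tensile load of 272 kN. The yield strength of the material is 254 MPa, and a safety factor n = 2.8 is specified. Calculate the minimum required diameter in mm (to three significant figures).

Allowable stress σ_allow = 254/2.8 = 90.71 MPa.
Required area A = F/σ_allow = 272000/90.71 = 2998 mm².
A = πd²/4 → d = √(4A/π) = 61.79 mm.

d = 61.8 mm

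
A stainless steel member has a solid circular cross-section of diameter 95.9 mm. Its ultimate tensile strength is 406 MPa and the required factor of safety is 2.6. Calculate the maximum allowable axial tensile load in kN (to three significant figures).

σ_allow = 406/2.6 = 156.2 MPa.
A = πd²/4 = π×95.9²/4 = 7223 mm².
F_allow = σ_allow × A = 156.2×7223 = 1.128×10^6 N.

F_allow = 1130 kN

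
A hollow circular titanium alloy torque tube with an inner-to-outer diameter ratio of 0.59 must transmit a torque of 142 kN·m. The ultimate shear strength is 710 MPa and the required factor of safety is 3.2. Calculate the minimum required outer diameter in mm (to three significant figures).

d_o = 155 mm

τ_allow = 710/3.2 = 221.9 MPa.
For a hollow shaft τ = 16T/[πd_o³(1−k⁴)] with k = 0.59, so 1−k⁴ = 0.8788.
d_o³ = 16T/[π τ_allow (1−k⁴)] = 16×1.4200×10^8/(π×221.9×0.8788) = 3.709×10^6 mm³.
d_o = 154.8 mm.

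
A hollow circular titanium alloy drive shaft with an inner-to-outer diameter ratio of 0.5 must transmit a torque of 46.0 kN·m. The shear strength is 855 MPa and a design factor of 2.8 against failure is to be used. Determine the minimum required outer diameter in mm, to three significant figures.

d_o = 93.5 mm

τ_allow = 855/2.8 = 305.4 MPa.
For a hollow shaft τ = 16T/[πd_o³(1−k⁴)] with k = 0.5, so 1−k⁴ = 0.9375.
d_o³ = 16T/[π τ_allow (1−k⁴)] = 16×4.6000×10^7/(π×305.4×0.9375) = 818400 mm³.
d_o = 93.54 mm.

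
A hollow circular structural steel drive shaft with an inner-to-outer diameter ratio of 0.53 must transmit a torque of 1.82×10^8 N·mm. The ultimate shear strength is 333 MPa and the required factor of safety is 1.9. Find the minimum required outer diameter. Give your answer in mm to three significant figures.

τ_allow = 333/1.9 = 175.3 MPa.
For a hollow shaft τ = 16T/[πd_o³(1−k⁴)] with k = 0.53, so 1−k⁴ = 0.9211.
d_o³ = 16T/[π τ_allow (1−k⁴)] = 16×1.8200×10^8/(π×175.3×0.9211) = 5.742×10^6 mm³.
d_o = 179.1 mm.

d_o = 179 mm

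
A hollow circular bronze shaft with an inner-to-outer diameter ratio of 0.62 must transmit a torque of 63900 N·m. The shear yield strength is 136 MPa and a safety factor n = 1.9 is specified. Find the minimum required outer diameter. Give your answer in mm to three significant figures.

τ_allow = 136/1.9 = 71.58 MPa.
For a hollow shaft τ = 16T/[πd_o³(1−k⁴)] with k = 0.62, so 1−k⁴ = 0.8522.
d_o³ = 16T/[π τ_allow (1−k⁴)] = 16×6.3900×10^7/(π×71.58×0.8522) = 5.335×10^6 mm³.
d_o = 174.7 mm.

d_o = 175 mm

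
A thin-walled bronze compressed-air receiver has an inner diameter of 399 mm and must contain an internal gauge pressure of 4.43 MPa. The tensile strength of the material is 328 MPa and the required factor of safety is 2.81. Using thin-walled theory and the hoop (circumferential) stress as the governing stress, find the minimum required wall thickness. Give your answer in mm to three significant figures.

σ_allow = 328/2.81 = 116.7 MPa.
Hoop stress σ_h = pD/(2t), so t = pD/(2σ_allow) = 4.43×399/(2×116.7) = 7.571 mm.

t = 7.57 mm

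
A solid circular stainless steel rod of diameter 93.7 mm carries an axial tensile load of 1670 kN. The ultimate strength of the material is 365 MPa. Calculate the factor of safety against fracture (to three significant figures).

n = 1.51

A = πd²/4 = 6896 mm².
σ = F/A = 1670000/6896 = 242.2 MPa.
n = 365/242.2 = 1.507.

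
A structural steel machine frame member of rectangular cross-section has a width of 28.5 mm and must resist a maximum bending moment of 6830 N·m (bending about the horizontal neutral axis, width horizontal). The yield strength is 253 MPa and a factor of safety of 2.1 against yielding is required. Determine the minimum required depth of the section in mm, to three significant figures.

σ_allow = 253/2.1 = 120.5 MPa.
For a rectangular section σ = 6M/(bh²), so h² = 6M/(b σ_allow) = 6×6830000/(28.5×120.5) = 11940 mm².
h = 109.2 mm.

h = 109 mm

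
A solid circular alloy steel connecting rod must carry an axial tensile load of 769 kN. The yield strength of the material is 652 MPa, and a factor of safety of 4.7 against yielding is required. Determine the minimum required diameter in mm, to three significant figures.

d = 84.0 mm

Allowable stress σ_allow = 652/4.7 = 138.7 MPa.
Required area A = F/σ_allow = 769000/138.7 = 5543 mm².
A = πd²/4 → d = √(4A/π) = 84.01 mm.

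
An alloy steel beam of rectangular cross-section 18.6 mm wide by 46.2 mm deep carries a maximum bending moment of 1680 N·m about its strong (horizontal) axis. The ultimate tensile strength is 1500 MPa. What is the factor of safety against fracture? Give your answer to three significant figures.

Section modulus S = bh²/6 = 18.6×46.2²/6 = 6617 mm³.
σ = M/S = 1680000/6617 = 253.9 MPa.
n = 1500/253.9 = 5.908.

n = 5.91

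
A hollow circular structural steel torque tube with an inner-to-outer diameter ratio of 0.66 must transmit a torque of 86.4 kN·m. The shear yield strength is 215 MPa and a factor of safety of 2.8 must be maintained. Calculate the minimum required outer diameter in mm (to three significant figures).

τ_allow = 215/2.8 = 76.79 MPa.
For a hollow shaft τ = 16T/[πd_o³(1−k⁴)] with k = 0.66, so 1−k⁴ = 0.8103.
d_o³ = 16T/[π τ_allow (1−k⁴)] = 16×8.6400×10^7/(π×76.79×0.8103) = 7.073×10^6 mm³.
d_o = 192.0 mm.

d_o = 192 mm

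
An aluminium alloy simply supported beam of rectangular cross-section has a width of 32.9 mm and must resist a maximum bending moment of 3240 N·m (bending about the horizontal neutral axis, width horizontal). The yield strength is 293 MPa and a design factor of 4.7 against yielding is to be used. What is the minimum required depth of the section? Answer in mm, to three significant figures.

σ_allow = 293/4.7 = 62.34 MPa.
For a rectangular section σ = 6M/(bh²), so h² = 6M/(b σ_allow) = 6×3240000/(32.9×62.34) = 9478 mm².
h = 97.36 mm.

h = 97.4 mm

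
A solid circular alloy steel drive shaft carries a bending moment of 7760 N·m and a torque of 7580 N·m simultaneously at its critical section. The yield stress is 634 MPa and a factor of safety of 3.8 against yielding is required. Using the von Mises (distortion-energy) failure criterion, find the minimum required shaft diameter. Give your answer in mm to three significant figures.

d = 85.3 mm

σ_allow = σ_y/n = 634/3.8 = 166.8 MPa.
For a solid shaft σ_b = 32M/(πd³) and τ = 16T/(πd³), so the von Mises stress is σ' = (16/πd³)·√(4M²+3T²).
√(4M²+3T²) = √(4×(7.760×10^6)² + 3×(7.580×10^6)²) = 2.033×10^7 N·mm.
d³ = 16×2.033×10^7/(π×166.8) = 620500 mm³.
d = 85.29 mm.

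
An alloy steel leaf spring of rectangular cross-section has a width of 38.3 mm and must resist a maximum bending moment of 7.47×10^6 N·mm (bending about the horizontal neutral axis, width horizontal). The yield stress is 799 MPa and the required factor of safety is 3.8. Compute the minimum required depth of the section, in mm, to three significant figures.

h = 74.6 mm

σ_allow = 799/3.8 = 210.3 MPa.
For a rectangular section σ = 6M/(bh²), so h² = 6M/(b σ_allow) = 6×7470000/(38.3×210.3) = 5566 mm².
h = 74.60 mm.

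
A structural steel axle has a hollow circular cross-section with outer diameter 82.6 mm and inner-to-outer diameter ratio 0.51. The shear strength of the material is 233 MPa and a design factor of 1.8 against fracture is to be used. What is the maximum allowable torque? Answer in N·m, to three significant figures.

τ_allow = 233/1.8 = 129.4 MPa.
For a hollow shaft T_allow = τ_allow·πd_o³(1−k⁴)/16 with 1−k⁴ = 0.9323, so πd_o³(1−k⁴)/16 = 103200 mm³.
T_allow = 129.4×103200 = 1.335×10^7 N·mm = 13350 N·m.

T_allow = 13400 N·m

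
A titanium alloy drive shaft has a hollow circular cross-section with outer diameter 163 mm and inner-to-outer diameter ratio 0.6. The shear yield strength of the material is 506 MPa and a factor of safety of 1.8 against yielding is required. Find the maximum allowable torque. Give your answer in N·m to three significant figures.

τ_allow = 506/1.8 = 281.1 MPa.
For a hollow shaft T_allow = τ_allow·πd_o³(1−k⁴)/16 with 1−k⁴ = 0.8704, so πd_o³(1−k⁴)/16 = 740100 mm³.
T_allow = 281.1×740100 = 2.081×10^8 N·mm = 208100 N·m.

T_allow = 2.08×10^5 N·m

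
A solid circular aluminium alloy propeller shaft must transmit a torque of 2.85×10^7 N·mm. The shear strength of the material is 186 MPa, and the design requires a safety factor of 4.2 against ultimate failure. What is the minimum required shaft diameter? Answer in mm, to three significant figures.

Allowable shear stress τ_allow = 186/4.2 = 44.29 MPa.
For a solid shaft τ = 16T/(πd³), so d³ = 16T/(π τ_allow) = 16×2.8500×10^7/(π×44.29) = 3.278×10^6 mm³.
d = (3.278×10^6)^(1/3) = 148.5 mm.

d = 149 mm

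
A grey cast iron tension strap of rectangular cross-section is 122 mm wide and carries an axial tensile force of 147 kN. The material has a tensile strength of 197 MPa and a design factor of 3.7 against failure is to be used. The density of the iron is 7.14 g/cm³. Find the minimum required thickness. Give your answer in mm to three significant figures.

t = 22.6 mm

σ_allow = 197/3.7 = 53.24 MPa.
Required area A = F/σ_allow = 147000/53.24 = 2761 mm².
t = A/w = 2761/122 = 22.63 mm.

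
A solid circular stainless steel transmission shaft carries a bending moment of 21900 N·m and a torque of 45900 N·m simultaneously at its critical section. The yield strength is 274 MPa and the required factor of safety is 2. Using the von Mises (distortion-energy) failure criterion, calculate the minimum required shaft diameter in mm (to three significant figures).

d = 150 mm

σ_allow = σ_y/n = 274/2 = 137.0 MPa.
For a solid shaft σ_b = 32M/(πd³) and τ = 16T/(πd³), so the von Mises stress is σ' = (16/πd³)·√(4M²+3T²).
√(4M²+3T²) = √(4×(2.190×10^7)² + 3×(4.590×10^7)²) = 9.077×10^7 N·mm.
d³ = 16×9.077×10^7/(π×137.0) = 3.374×10^6 mm³.
d = 150.0 mm.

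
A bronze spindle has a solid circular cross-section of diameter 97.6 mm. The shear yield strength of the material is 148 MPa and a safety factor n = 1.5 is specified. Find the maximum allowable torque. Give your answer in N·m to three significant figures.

T_allow = 18000 N·m

τ_allow = 148/1.5 = 98.67 MPa.
For a solid shaft T_allow = τ_allow·πd³/16; πd³/16 = π×97.6³/16 = 182500 mm³.
T_allow = 98.67×182500 = 1.801×10^7 N·mm = 18010 N·m.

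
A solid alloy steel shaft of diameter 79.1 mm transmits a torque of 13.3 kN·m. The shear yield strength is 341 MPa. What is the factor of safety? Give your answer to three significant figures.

τ = 16T/(πd³) = 16×1.3300×10^7/(π×79.1³) = 136.9 MPa.
n = τ_limit/τ = 341/136.9 = 2.492.

n = 2.49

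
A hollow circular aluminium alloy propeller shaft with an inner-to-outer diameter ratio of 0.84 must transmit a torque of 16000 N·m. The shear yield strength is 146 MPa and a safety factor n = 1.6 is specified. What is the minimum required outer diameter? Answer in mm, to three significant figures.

τ_allow = 146/1.6 = 91.25 MPa.
For a hollow shaft τ = 16T/[πd_o³(1−k⁴)] with k = 0.84, so 1−k⁴ = 0.5021.
d_o³ = 16T/[π τ_allow (1−k⁴)] = 16×1.6000×10^7/(π×91.25×0.5021) = 1.778×10^6 mm³.
d_o = 121.2 mm.

d_o = 121 mm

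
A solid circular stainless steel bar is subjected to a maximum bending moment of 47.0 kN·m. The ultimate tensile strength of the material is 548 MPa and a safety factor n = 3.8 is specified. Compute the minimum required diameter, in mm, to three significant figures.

σ_allow = 548/3.8 = 144.2 MPa.
For a solid circular section σ = 32M/(πd³), so d³ = 32M/(π σ_allow) = 32×4.7000×10^7/(π×144.2) = 3.320×10^6 mm³.
d = 149.2 mm.

d = 149 mm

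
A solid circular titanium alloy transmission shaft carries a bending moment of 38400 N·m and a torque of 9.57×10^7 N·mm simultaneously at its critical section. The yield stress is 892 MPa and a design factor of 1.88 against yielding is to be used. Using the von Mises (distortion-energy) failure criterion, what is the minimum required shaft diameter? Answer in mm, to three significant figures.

σ_allow = σ_y/n = 892/1.88 = 474.5 MPa.
For a solid shaft σ_b = 32M/(πd³) and τ = 16T/(πd³), so the von Mises stress is σ' = (16/πd³)·√(4M²+3T²).
√(4M²+3T²) = √(4×(3.840×10^7)² + 3×(9.570×10^7)²) = 1.827×10^8 N·mm.
d³ = 16×1.827×10^8/(π×474.5) = 1.961×10^6 mm³.
d = 125.2 mm.

d = 125 mm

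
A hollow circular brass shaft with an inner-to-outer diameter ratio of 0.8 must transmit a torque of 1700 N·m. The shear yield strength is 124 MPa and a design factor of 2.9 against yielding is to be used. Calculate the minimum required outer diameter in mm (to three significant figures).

d_o = 70.0 mm

τ_allow = 124/2.9 = 42.76 MPa.
For a hollow shaft τ = 16T/[πd_o³(1−k⁴)] with k = 0.8, so 1−k⁴ = 0.5904.
d_o³ = 16T/[π τ_allow (1−k⁴)] = 16×1700000/(π×42.76×0.5904) = 343000 mm³.
d_o = 70.00 mm.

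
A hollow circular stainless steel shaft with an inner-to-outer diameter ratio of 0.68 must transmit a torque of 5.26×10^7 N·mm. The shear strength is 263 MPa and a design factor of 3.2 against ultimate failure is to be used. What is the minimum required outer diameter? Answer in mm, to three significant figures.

τ_allow = 263/3.2 = 82.19 MPa.
For a hollow shaft τ = 16T/[πd_o³(1−k⁴)] with k = 0.68, so 1−k⁴ = 0.7862.
d_o³ = 16T/[π τ_allow (1−k⁴)] = 16×5.2600×10^7/(π×82.19×0.7862) = 4.146×10^6 mm³.
d_o = 160.6 mm.

d_o = 161 mm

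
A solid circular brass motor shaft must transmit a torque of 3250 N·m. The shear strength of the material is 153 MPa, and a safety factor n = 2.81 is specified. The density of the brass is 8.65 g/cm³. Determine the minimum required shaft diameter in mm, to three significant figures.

Allowable shear stress τ_allow = 153/2.81 = 54.45 MPa.
For a solid shaft τ = 16T/(πd³), so d³ = 16T/(π τ_allow) = 16×3250000/(π×54.45) = 304000 mm³.
d = (304000)^(1/3) = 67.24 mm.

d = 67.2 mm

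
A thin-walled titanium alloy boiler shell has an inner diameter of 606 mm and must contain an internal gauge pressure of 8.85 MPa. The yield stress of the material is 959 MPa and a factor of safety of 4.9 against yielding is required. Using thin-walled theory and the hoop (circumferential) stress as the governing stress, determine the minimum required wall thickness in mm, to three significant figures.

t = 13.7 mm

σ_allow = 959/4.9 = 195.7 MPa.
Hoop stress σ_h = pD/(2t), so t = pD/(2σ_allow) = 8.85×606/(2×195.7) = 13.70 mm.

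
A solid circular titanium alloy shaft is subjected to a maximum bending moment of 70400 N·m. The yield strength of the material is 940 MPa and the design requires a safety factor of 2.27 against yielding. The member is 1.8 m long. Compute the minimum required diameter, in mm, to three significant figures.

d = 120 mm

σ_allow = 940/2.27 = 414.1 MPa.
For a solid circular section σ = 32M/(πd³), so d³ = 32M/(π σ_allow) = 32×7.0400×10^7/(π×414.1) = 1.732×10^6 mm³.
d = 120.1 mm.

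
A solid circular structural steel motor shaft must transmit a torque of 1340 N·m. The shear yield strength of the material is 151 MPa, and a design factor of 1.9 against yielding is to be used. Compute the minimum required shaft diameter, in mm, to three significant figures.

Allowable shear stress τ_allow = 151/1.9 = 79.47 MPa.
For a solid shaft τ = 16T/(πd³), so d³ = 16T/(π τ_allow) = 16×1340000/(π×79.47) = 85870 mm³.
d = (85870)^(1/3) = 44.12 mm.

d = 44.1 mm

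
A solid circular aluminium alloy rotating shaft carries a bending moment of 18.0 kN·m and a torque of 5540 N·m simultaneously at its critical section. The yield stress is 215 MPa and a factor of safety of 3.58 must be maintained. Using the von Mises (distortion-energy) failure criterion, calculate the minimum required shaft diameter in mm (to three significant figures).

d = 147 mm

σ_allow = σ_y/n = 215/3.58 = 60.06 MPa.
For a solid shaft σ_b = 32M/(πd³) and τ = 16T/(πd³), so the von Mises stress is σ' = (16/πd³)·√(4M²+3T²).
√(4M²+3T²) = √(4×(1.800×10^7)² + 3×(5.540×10^6)²) = 3.726×10^7 N·mm.
d³ = 16×3.726×10^7/(π×60.06) = 3.160×10^6 mm³.
d = 146.7 mm.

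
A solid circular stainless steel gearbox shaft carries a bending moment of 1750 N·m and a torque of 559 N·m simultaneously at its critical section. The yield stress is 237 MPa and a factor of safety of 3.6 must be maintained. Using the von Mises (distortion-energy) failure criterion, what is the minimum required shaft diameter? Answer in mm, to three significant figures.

d = 65.5 mm

σ_allow = σ_y/n = 237/3.6 = 65.83 MPa.
For a solid shaft σ_b = 32M/(πd³) and τ = 16T/(πd³), so the von Mises stress is σ' = (16/πd³)·√(4M²+3T²).
√(4M²+3T²) = √(4×(1.750×10^6)² + 3×(559000)²) = 3.631×10^6 N·mm.
d³ = 16×3.631×10^6/(π×65.83) = 280900 mm³.
d = 65.49 mm.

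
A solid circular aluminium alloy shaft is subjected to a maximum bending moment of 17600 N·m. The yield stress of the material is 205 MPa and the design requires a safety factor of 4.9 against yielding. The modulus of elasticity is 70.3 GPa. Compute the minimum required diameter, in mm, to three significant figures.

d = 162 mm

σ_allow = 205/4.9 = 41.84 MPa.
For a solid circular section σ = 32M/(πd³), so d³ = 32M/(π σ_allow) = 32×1.7600×10^7/(π×41.84) = 4.285×10^6 mm³.
d = 162.4 mm.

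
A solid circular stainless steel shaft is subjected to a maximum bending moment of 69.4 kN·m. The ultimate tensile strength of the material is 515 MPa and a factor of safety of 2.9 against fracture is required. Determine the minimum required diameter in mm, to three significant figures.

d = 158 mm

σ_allow = 515/2.9 = 177.6 MPa.
For a solid circular section σ = 32M/(πd³), so d³ = 32M/(π σ_allow) = 32×6.9400×10^7/(π×177.6) = 3.981×10^6 mm³.
d = 158.5 mm.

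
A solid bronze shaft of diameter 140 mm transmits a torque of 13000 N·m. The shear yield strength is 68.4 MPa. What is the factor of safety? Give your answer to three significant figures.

n = 2.83

τ = 16T/(πd³) = 16×1.3000×10^7/(π×140³) = 24.13 MPa.
n = τ_limit/τ = 68.4/24.13 = 2.835.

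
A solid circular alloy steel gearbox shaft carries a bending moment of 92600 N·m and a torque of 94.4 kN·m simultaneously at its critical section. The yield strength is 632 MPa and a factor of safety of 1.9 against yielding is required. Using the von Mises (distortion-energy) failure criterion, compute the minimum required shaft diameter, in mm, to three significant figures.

d = 156 mm

σ_allow = σ_y/n = 632/1.9 = 332.6 MPa.
For a solid shaft σ_b = 32M/(πd³) and τ = 16T/(πd³), so the von Mises stress is σ' = (16/πd³)·√(4M²+3T²).
√(4M²+3T²) = √(4×(9.260×10^7)² + 3×(9.440×10^7)²) = 2.470×10^8 N·mm.
d³ = 16×2.470×10^8/(π×332.6) = 3.783×10^6 mm³.
d = 155.8 mm.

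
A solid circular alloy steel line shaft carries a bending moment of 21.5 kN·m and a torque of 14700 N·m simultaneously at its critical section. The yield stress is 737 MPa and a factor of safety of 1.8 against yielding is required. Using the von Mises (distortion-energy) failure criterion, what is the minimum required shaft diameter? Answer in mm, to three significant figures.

d = 85.3 mm

σ_allow = σ_y/n = 737/1.8 = 409.4 MPa.
For a solid shaft σ_b = 32M/(πd³) and τ = 16T/(πd³), so the von Mises stress is σ' = (16/πd³)·√(4M²+3T²).
√(4M²+3T²) = √(4×(2.150×10^7)² + 3×(1.470×10^7)²) = 4.997×10^7 N·mm.
d³ = 16×4.997×10^7/(π×409.4) = 621600 mm³.
d = 85.34 mm.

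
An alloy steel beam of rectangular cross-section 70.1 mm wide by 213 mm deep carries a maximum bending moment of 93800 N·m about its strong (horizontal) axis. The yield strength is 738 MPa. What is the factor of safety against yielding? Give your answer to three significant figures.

n = 4.17

Section modulus S = bh²/6 = 70.1×213²/6 = 530100 mm³.
σ = M/S = 9.3800×10^7/530100 = 177.0 MPa.
n = 738/177.0 = 4.170.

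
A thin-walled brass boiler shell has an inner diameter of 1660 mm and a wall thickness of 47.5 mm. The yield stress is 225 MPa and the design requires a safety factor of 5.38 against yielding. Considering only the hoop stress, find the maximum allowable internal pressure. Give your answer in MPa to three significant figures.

p_allow = 2.39 MPa

σ_allow = 225/5.38 = 41.82 MPa.
σ_h = pD/(2t) → p_allow = 2σ_allow t/D = 2×41.82×47.5/1660 = 2.393 MPa.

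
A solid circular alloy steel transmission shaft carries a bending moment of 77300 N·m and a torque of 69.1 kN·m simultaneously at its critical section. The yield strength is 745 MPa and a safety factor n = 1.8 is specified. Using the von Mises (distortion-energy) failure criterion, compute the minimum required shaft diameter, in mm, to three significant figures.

d = 134 mm

σ_allow = σ_y/n = 745/1.8 = 413.9 MPa.
For a solid shaft σ_b = 32M/(πd³) and τ = 16T/(πd³), so the von Mises stress is σ' = (16/πd³)·√(4M²+3T²).
√(4M²+3T²) = √(4×(7.730×10^7)² + 3×(6.910×10^7)²) = 1.955×10^8 N·mm.
d³ = 16×1.955×10^8/(π×413.9) = 2.406×10^6 mm³.
d = 134.0 mm.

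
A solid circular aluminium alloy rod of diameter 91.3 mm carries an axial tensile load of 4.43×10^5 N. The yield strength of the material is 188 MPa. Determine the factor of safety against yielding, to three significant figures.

n = 2.78

A = πd²/4 = 6547 mm².
σ = F/A = 443000/6547 = 67.67 MPa.
n = 188/67.67 = 2.778.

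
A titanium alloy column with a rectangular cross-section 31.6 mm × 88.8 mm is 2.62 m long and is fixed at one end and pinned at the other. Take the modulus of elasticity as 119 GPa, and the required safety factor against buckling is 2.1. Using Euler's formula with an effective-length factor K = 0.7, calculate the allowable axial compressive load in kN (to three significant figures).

P_allow = 38.8 kN

Buckling occurs about the weak axis: I_min = h·b³/12 = 88.8×31.6³/12 = 233500 mm⁴ (b = 31.6 mm is the smaller dimension).
Effective length L_e = KL = 0.7×2.62 m = 1834 mm.
Euler critical load P_cr = π²EI/L_e² = π²×119000×233500/1834² = 81530 N.
P_allow = P_cr/n = 81530/2.1 = 38830 N.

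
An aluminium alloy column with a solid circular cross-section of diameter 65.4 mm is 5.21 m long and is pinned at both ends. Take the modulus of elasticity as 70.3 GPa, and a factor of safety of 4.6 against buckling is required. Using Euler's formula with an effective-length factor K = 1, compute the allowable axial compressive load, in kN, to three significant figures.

P_allow = 4.99 kN

I = πd⁴/64 = π×65.4⁴/64 = 898000 mm⁴.
Effective length L_e = KL = 1×5.21 m = 5210 mm.
Euler critical load P_cr = π²EI/L_e² = π²×70300×898000/5210² = 22950 N.
P_allow = P_cr/n = 22950/4.6 = 4990 N.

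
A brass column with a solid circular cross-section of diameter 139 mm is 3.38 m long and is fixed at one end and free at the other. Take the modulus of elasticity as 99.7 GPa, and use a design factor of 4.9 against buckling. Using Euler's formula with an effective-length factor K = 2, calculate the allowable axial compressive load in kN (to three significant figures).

P_allow = 80.5 kN

I = πd⁴/64 = π×139⁴/64 = 1.832×10^7 mm⁴.
Effective length L_e = KL = 2×3.38 m = 6760 mm.
Euler critical load P_cr = π²EI/L_e² = π²×99700×1.832×10^7/6760² = 394600 N.
P_allow = P_cr/n = 394600/4.9 = 80530 N.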